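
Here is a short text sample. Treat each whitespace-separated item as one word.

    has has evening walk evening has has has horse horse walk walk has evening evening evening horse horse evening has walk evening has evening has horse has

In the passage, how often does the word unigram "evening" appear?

8

Scanning the 27 tokens for "evening":
  position 3: evening
  position 5: evening
  position 14: evening
  position 15: evening
  position 16: evening
  position 19: evening
  position 22: evening
  position 24: evening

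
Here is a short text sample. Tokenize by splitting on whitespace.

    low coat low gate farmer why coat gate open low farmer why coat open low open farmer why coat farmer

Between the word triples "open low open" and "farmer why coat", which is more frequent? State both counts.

"farmer why coat" (3 vs 1)

"open low open": 1 occurrence
"farmer why coat": 3 occurrences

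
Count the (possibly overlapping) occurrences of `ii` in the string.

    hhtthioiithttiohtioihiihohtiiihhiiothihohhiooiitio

6

Sliding a length-2 window over the 50 characters (49 positions):
  position 8–9: ii
  position 22–23: ii
  position 28–29: ii
  position 29–30: ii
  position 33–34: ii
  position 46–47: ii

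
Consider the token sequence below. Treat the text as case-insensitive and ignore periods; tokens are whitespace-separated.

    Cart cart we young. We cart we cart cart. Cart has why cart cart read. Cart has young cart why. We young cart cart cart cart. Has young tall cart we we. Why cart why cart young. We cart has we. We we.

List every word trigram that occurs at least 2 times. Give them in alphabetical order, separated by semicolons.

Trigram counts meeting the condition (at least 2 times):
  cart cart cart: 3
  cart cart has: 2
  cart has young: 2
  young we cart: 2

cart cart cart; cart cart has; cart has young; young we cart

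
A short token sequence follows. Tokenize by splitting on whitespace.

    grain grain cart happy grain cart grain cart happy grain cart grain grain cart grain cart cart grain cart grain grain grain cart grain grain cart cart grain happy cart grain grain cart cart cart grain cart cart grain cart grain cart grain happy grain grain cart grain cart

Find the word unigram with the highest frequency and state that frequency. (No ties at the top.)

"grain", 24 times

Unigram frequencies (highest first):
  grain: 24
  cart: 21
  happy: 4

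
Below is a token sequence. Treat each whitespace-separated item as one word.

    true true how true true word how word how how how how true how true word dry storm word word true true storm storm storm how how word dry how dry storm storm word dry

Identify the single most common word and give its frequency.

"how", 10 times

Unigram frequencies (highest first):
  how: 10
  true: 8
  word: 7
  storm: 6
  dry: 4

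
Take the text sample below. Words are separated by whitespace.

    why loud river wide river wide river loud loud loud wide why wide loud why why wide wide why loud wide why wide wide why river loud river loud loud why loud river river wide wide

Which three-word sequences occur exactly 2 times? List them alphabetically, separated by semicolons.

loud wide why; river loud loud; river wide river; why loud river; why wide wide; wide why wide; wide wide why

Trigram counts meeting the condition (exactly 2 times):
  loud wide why: 2
  river loud loud: 2
  river wide river: 2
  why loud river: 2
  why wide wide: 2
  wide why wide: 2
  wide wide why: 2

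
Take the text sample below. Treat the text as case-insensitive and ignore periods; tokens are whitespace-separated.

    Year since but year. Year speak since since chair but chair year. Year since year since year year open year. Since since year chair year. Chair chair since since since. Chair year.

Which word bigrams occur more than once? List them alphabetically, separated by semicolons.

chair year; since chair; since since; since year; year chair; year since; year year

Bigram counts meeting the condition (more than once):
  chair year: 3
  since chair: 2
  since since: 4
  since year: 3
  year chair: 2
  year since: 4
  year year: 3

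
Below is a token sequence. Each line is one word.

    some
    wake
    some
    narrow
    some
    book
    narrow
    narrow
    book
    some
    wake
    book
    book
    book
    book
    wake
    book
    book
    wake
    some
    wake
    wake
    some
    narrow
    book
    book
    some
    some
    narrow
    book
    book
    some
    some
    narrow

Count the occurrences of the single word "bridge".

0

Scanning the 34 tokens for "bridge":
  (none found)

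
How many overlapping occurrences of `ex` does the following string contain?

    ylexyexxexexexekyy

5

Sliding a length-2 window over the 18 characters (17 positions):
  position 3–4: ex
  position 6–7: ex
  position 9–10: ex
  position 11–12: ex
  position 13–14: ex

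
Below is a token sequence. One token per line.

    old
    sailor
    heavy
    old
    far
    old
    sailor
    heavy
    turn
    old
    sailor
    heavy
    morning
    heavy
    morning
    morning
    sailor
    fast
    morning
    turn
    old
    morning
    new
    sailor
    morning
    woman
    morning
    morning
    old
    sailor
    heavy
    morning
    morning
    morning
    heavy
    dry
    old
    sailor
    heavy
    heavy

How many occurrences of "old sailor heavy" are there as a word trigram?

Scanning the 38 overlapping trigram windows for "old sailor heavy":
  position 1–3: old sailor heavy
  position 6–8: old sailor heavy
  position 10–12: old sailor heavy
  position 29–31: old sailor heavy
  position 37–39: old sailor heavy

5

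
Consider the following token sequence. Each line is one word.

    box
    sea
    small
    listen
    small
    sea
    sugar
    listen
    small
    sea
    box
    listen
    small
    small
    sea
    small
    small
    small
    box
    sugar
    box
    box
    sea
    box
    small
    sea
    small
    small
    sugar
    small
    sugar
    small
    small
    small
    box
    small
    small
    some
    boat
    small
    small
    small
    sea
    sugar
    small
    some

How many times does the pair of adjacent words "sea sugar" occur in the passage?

2

Scanning the 45 overlapping bigram windows for "sea sugar":
  position 6–7: sea sugar
  position 43–44: sea sugar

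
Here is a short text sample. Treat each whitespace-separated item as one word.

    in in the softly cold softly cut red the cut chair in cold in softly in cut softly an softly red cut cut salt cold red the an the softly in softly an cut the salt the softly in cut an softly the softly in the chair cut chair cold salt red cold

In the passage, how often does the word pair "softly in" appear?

Scanning the 52 overlapping bigram windows for "softly in":
  position 15–16: softly in
  position 30–31: softly in
  position 38–39: softly in
  position 44–45: softly in

4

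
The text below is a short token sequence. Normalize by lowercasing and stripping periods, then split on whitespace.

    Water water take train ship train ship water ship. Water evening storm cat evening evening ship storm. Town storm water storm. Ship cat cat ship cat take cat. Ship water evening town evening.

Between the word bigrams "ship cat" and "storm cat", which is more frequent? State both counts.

"ship cat": 2 occurrences
"storm cat": 1 occurrence

"ship cat" (2 vs 1)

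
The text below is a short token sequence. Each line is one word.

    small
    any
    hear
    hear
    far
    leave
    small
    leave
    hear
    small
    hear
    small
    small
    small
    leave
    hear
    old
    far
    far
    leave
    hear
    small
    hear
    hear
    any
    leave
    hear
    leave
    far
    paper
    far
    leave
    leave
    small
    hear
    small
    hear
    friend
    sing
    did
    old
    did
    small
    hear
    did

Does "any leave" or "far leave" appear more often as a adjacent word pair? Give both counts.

"any leave": 1 occurrence
"far leave": 3 occurrences

"far leave" (3 vs 1)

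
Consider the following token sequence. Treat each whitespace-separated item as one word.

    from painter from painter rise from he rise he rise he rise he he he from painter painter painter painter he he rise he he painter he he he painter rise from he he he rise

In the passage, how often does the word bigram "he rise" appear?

Scanning the 35 overlapping bigram windows for "he rise":
  position 7–8: he rise
  position 9–10: he rise
  position 11–12: he rise
  position 22–23: he rise
  position 35–36: he rise

5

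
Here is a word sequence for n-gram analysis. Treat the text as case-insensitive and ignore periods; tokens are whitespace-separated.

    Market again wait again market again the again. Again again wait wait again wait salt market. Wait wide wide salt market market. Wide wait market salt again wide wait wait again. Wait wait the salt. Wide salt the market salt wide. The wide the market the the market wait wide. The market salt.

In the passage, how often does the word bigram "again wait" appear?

4

Scanning the 52 overlapping bigram windows for "again wait":
  position 2–3: again wait
  position 10–11: again wait
  position 13–14: again wait
  position 31–32: again wait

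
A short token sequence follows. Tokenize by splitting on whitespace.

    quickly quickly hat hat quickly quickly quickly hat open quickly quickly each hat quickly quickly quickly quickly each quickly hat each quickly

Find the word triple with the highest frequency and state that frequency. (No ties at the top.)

Trigram frequencies (highest first):
  quickly quickly quickly: 3
  quickly quickly hat: 2
  hat quickly quickly: 2
  quickly quickly each: 2
  quickly hat hat: 1
  hat hat quickly: 1
  … (9 more, each ≤ 1)

"quickly quickly quickly", 3 times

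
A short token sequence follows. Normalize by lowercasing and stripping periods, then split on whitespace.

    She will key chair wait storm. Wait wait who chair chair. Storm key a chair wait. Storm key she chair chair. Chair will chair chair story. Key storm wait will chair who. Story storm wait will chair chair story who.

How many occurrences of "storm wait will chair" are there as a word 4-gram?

2

Scanning the 37 overlapping 4-gram windows for "storm wait will chair":
  position 28–31: storm wait will chair
  position 34–37: storm wait will chair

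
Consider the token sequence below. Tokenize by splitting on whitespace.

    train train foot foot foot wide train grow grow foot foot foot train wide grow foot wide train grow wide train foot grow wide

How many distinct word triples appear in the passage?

19

24 tokens → 22 trigram windows in total.
Repeated trigrams (each contributes count−1 duplicates):
  foot foot foot: 2
  foot wide train: 2
  wide train grow: 2
3 duplicate windows → 22 − 3 = 19 distinct.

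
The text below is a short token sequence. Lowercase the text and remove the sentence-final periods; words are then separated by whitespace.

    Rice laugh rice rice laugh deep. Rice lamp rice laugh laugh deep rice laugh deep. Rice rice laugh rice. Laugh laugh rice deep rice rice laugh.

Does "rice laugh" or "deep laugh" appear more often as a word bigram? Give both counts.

"rice laugh" (7 vs 0)

"rice laugh": 7 occurrences
"deep laugh": 0 occurrences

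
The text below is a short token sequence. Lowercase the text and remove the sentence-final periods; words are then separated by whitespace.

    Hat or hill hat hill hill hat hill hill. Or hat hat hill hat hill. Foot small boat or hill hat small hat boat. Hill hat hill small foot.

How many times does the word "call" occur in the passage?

Scanning the 29 tokens for "call":
  (none found)

0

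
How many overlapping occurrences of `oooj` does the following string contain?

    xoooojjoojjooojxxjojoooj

Sliding a length-4 window over the 24 characters (21 positions):
  position 3–6: oooj
  position 12–15: oooj
  position 21–24: oooj

3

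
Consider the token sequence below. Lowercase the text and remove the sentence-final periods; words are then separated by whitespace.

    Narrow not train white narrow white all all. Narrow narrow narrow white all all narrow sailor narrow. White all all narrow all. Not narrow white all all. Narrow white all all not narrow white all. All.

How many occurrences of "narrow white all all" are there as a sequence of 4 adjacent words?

Scanning the 33 overlapping 4-gram windows for "narrow white all all":
  position 5–8: narrow white all all
  position 11–14: narrow white all all
  position 17–20: narrow white all all
  position 24–27: narrow white all all
  position 28–31: narrow white all all
  position 33–36: narrow white all all

6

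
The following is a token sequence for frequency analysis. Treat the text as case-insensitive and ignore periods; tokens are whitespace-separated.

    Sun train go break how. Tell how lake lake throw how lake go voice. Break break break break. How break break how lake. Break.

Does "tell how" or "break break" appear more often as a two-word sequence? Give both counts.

"tell how": 1 occurrence
"break break": 4 occurrences

"break break" (4 vs 1)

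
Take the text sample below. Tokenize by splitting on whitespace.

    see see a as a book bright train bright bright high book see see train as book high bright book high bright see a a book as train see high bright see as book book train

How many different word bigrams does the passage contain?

36 tokens → 35 bigram windows in total.
Repeated bigrams (each contributes count−1 duplicates):
  high bright: 3
  a book: 2
  as book: 2
  book high: 2
  bright see: 2
  see a: 2
  see see: 2
8 duplicate windows → 35 − 8 = 27 distinct.

27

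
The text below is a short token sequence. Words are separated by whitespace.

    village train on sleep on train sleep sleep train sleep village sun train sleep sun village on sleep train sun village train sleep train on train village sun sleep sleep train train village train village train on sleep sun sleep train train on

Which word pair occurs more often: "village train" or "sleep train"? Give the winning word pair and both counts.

"village train": 4 occurrences
"sleep train": 5 occurrences

"sleep train" (5 vs 4)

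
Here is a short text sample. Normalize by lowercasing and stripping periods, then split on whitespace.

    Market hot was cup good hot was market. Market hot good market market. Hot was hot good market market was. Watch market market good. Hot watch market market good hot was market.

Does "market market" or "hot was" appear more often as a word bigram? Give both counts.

"market market": 5 occurrences
"hot was": 4 occurrences

"market market" (5 vs 4)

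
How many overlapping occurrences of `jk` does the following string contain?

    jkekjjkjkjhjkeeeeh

4

Sliding a length-2 window over the 18 characters (17 positions):
  position 1–2: jk
  position 6–7: jk
  position 8–9: jk
  position 12–13: jk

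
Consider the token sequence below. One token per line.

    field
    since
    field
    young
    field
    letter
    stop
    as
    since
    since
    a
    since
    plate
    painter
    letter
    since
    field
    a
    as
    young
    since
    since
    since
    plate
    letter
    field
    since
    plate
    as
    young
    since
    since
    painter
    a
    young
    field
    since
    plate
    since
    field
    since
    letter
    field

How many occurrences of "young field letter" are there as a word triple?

Scanning the 41 overlapping trigram windows for "young field letter":
  position 4–6: young field letter

1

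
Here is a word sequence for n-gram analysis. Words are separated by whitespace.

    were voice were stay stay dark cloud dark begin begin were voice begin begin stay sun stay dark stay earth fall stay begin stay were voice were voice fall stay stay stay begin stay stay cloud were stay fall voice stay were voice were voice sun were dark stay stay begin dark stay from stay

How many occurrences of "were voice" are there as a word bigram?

Scanning the 54 overlapping bigram windows for "were voice":
  position 1–2: were voice
  position 11–12: were voice
  position 25–26: were voice
  position 27–28: were voice
  position 42–43: were voice
  position 44–45: were voice

6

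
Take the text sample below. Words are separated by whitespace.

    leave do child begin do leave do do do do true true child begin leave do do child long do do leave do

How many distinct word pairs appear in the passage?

23 tokens → 22 bigram windows in total.
Repeated bigrams (each contributes count−1 duplicates):
  do do: 5
  leave do: 4
  child begin: 2
  do child: 2
  do leave: 2
10 duplicate windows → 22 − 10 = 12 distinct.

12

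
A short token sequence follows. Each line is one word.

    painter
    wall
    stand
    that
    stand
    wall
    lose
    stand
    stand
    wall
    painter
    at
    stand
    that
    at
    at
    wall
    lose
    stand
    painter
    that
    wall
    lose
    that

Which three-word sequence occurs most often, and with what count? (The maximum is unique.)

"wall lose stand", 2 times

Trigram frequencies (highest first):
  wall lose stand: 2
  painter wall stand: 1
  wall stand that: 1
  stand that stand: 1
  that stand wall: 1
  stand wall lose: 1
  … (15 more, each ≤ 1)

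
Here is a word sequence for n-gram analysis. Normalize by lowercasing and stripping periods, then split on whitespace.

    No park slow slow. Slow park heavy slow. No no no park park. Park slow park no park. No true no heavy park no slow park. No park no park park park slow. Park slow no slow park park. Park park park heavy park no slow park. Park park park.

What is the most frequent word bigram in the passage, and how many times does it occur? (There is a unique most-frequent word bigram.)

"park park", 11 times

Bigram frequencies (highest first):
  park park: 11
  slow park: 6
  park no: 6
  no park: 5
  park slow: 4
  no slow: 3
  … (9 more, each ≤ 2)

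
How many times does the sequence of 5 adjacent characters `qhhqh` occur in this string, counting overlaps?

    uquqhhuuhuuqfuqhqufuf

0

Sliding a length-5 window over the 21 characters (17 positions):
  (no match at any position)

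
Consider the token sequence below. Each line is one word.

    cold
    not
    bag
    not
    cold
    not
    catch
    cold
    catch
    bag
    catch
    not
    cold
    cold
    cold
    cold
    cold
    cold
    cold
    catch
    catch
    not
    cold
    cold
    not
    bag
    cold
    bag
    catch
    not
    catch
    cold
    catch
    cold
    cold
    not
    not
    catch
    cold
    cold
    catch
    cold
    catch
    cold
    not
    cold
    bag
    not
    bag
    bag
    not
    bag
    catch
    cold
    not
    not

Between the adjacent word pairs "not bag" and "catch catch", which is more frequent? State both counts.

"not bag": 4 occurrences
"catch catch": 1 occurrence

"not bag" (4 vs 1)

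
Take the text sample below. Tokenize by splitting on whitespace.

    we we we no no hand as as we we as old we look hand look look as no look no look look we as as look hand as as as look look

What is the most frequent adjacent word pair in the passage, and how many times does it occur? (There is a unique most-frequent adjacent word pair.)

Bigram frequencies (highest first):
  as as: 4
  we we: 3
  look look: 3
  hand as: 2
  we as: 2
  look hand: 2
  … (14 more, each ≤ 2)

"as as", 4 times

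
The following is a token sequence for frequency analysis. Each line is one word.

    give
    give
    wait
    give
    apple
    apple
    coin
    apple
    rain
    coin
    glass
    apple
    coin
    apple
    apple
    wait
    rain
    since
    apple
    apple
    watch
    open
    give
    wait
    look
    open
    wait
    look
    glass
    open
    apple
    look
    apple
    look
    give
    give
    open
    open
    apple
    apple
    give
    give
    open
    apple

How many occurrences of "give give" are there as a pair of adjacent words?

Scanning the 43 overlapping bigram windows for "give give":
  position 1–2: give give
  position 35–36: give give
  position 41–42: give give

3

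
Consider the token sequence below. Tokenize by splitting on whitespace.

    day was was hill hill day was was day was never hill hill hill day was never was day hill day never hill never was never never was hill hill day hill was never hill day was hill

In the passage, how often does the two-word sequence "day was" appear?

Scanning the 37 overlapping bigram windows for "day was":
  position 1–2: day was
  position 6–7: day was
  position 9–10: day was
  position 15–16: day was
  position 36–37: day was

5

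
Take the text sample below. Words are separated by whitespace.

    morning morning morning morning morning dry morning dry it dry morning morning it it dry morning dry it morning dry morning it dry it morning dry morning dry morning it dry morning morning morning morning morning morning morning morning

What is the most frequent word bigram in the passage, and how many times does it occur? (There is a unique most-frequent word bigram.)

"morning morning", 12 times

Bigram frequencies (highest first):
  morning morning: 12
  dry morning: 7
  morning dry: 6
  it dry: 4
  dry it: 3
  morning it: 3
  … (2 more, each ≤ 2)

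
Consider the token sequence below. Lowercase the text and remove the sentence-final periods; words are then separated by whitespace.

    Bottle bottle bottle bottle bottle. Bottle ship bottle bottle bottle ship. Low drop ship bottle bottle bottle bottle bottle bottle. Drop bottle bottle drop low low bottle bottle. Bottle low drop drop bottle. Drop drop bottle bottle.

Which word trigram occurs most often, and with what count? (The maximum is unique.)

"bottle bottle bottle", 10 times

Trigram frequencies (highest first):
  bottle bottle bottle: 10
  bottle bottle ship: 2
  ship bottle bottle: 2
  bottle bottle drop: 2
  drop bottle bottle: 2
  drop drop bottle: 2
  … (15 more, each ≤ 1)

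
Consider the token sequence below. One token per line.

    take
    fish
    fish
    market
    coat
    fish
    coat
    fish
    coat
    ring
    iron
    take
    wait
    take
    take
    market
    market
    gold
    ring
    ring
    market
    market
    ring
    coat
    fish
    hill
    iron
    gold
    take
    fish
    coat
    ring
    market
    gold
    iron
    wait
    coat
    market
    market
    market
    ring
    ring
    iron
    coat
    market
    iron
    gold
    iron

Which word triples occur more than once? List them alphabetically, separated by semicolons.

coat fish coat; fish coat ring; market market ring

Trigram counts meeting the condition (more than once):
  coat fish coat: 2
  fish coat ring: 2
  market market ring: 2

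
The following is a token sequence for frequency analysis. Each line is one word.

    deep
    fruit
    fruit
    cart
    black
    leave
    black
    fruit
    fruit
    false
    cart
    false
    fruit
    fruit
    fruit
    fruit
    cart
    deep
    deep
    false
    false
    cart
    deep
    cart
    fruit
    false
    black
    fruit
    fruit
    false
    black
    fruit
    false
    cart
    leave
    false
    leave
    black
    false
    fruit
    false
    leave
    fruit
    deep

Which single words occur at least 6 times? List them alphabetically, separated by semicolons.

cart; false; fruit

Unigram counts meeting the condition (at least 6 times):
  cart: 6
  false: 10
  fruit: 14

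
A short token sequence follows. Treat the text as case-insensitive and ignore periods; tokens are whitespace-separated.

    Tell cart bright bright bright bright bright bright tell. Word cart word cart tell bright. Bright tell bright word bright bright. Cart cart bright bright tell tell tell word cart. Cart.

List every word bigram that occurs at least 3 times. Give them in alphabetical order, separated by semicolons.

bright bright; bright tell; word cart

Bigram counts meeting the condition (at least 3 times):
  bright bright: 8
  bright tell: 3
  word cart: 3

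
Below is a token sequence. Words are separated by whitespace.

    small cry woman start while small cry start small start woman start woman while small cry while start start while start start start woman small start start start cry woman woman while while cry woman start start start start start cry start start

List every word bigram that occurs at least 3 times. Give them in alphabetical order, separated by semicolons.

Bigram counts meeting the condition (at least 3 times):
  cry woman: 3
  small cry: 3
  start start: 10
  start woman: 3
  woman start: 3

cry woman; small cry; start start; start woman; woman start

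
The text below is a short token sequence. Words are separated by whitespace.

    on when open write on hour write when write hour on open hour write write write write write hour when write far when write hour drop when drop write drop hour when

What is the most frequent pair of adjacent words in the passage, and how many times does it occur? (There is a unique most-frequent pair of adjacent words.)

Bigram frequencies (highest first):
  write write: 4
  when write: 3
  write hour: 3
  hour write: 2
  hour when: 2
  on when: 1
  … (16 more, each ≤ 1)

"write write", 4 times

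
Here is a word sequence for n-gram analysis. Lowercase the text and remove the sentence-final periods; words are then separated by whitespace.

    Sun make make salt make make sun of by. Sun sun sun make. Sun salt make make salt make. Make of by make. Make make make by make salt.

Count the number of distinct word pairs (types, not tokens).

29 tokens → 28 bigram windows in total.
Repeated bigrams (each contributes count−1 duplicates):
  make make: 7
  make salt: 3
  salt make: 3
  by make: 2
  make sun: 2
  of by: 2
  sun make: 2
  sun sun: 2
15 duplicate windows → 28 − 15 = 13 distinct.

13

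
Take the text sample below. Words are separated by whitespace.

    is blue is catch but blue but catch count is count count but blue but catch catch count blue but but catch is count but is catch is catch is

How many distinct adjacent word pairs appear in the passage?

17

30 tokens → 29 bigram windows in total.
Repeated bigrams (each contributes count−1 duplicates):
  blue but: 3
  but catch: 3
  catch is: 3
  is catch: 3
  but blue: 2
  catch count: 2
  count but: 2
  is count: 2
12 duplicate windows → 29 − 12 = 17 distinct.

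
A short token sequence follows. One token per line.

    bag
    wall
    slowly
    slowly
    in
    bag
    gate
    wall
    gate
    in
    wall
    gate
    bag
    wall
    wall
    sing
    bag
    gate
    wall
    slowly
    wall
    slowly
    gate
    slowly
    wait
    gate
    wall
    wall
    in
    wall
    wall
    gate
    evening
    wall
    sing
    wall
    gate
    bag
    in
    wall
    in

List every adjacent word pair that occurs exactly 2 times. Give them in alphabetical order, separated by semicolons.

bag gate; bag wall; gate bag; wall in; wall sing

Bigram counts meeting the condition (exactly 2 times):
  bag gate: 2
  bag wall: 2
  gate bag: 2
  wall in: 2
  wall sing: 2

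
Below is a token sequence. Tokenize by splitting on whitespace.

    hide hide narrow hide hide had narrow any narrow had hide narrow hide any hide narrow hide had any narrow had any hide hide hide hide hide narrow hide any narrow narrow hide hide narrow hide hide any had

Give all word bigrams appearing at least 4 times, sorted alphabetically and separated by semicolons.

hide hide; hide narrow; narrow hide

Bigram counts meeting the condition (at least 4 times):
  hide hide: 8
  hide narrow: 5
  narrow hide: 6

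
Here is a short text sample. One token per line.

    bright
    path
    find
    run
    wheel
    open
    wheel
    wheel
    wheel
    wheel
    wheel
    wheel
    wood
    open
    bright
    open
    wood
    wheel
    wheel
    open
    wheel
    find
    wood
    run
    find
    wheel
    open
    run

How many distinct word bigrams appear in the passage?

28 tokens → 27 bigram windows in total.
Repeated bigrams (each contributes count−1 duplicates):
  wheel wheel: 6
  wheel open: 3
  open wheel: 2
8 duplicate windows → 27 − 8 = 19 distinct.

19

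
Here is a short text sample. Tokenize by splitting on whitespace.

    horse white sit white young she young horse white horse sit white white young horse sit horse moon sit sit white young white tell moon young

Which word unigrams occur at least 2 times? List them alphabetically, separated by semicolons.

horse; moon; sit; white; young

Unigram counts meeting the condition (at least 2 times):
  horse: 5
  moon: 2
  sit: 5
  white: 7
  young: 5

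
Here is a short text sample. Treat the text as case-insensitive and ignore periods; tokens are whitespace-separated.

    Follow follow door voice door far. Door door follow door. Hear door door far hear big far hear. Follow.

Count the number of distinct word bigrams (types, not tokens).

19 tokens → 18 bigram windows in total.
Repeated bigrams (each contributes count−1 duplicates):
  door door: 2
  door far: 2
  far hear: 2
  follow door: 2
4 duplicate windows → 18 − 4 = 14 distinct.

14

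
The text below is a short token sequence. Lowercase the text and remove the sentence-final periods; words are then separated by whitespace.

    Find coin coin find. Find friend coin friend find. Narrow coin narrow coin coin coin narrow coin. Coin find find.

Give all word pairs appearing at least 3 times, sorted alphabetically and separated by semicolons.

Bigram counts meeting the condition (at least 3 times):
  coin coin: 4
  narrow coin: 3

coin coin; narrow coin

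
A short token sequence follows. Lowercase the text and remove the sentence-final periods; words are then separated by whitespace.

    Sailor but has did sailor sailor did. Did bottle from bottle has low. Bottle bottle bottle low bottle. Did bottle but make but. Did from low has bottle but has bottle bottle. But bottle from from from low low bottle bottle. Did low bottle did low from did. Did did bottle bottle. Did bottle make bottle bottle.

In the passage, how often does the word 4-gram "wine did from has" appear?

0

Scanning the 54 overlapping 4-gram windows for "wine did from has":
  (none found)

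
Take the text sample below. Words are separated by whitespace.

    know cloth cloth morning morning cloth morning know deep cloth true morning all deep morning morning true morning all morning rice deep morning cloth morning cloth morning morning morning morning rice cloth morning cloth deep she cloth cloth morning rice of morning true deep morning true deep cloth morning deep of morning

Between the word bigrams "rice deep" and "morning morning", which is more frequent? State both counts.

"rice deep": 1 occurrence
"morning morning": 5 occurrences

"morning morning" (5 vs 1)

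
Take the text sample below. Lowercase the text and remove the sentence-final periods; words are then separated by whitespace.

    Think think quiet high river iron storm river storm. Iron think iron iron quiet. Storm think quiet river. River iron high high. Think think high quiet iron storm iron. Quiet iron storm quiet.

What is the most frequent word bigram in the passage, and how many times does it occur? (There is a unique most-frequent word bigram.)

Bigram frequencies (highest first):
  iron storm: 3
  think think: 2
  think quiet: 2
  river iron: 2
  storm iron: 2
  iron quiet: 2
  … (18 more, each ≤ 2)

"iron storm", 3 times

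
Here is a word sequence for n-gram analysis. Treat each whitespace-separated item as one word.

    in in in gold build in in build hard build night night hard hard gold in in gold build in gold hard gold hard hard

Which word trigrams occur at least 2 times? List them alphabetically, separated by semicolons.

gold build in; in gold build; in in gold

Trigram counts meeting the condition (at least 2 times):
  gold build in: 2
  in gold build: 2
  in in gold: 2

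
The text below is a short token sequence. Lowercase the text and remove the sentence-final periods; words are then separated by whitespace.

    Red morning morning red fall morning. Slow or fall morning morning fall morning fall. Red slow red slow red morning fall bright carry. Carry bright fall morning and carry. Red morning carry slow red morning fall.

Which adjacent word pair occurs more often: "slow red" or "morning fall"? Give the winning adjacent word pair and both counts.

"morning fall" (4 vs 3)

"slow red": 3 occurrences
"morning fall": 4 occurrences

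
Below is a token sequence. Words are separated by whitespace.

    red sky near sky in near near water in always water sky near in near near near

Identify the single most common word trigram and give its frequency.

Trigram frequencies (highest first):
  in near near: 2
  red sky near: 1
  sky near sky: 1
  near sky in: 1
  sky in near: 1
  near near water: 1
  … (8 more, each ≤ 1)

"in near near", 2 times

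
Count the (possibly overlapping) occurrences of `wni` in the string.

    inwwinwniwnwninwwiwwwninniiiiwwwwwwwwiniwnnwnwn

3

Sliding a length-3 window over the 47 characters (45 positions):
  position 7–9: wni
  position 12–14: wni
  position 21–23: wni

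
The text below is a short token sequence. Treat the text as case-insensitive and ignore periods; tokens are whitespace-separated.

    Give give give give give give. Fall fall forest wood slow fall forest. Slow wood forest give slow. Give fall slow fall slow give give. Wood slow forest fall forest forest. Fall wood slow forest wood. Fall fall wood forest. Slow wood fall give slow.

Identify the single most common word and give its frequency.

Unigram frequencies (highest first):
  give: 11
  fall: 10
  slow: 9
  forest: 8
  wood: 7

"give", 11 times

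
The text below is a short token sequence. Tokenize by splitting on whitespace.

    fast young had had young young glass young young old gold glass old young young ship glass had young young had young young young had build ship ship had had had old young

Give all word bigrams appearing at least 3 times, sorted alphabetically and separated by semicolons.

Bigram counts meeting the condition (at least 3 times):
  had had: 3
  had young: 3
  young had: 3
  young young: 6

had had; had young; young had; young young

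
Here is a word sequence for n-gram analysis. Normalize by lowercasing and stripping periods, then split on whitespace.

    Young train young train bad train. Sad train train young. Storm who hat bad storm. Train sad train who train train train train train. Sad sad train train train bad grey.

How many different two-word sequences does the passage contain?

17

31 tokens → 30 bigram windows in total.
Repeated bigrams (each contributes count−1 duplicates):
  train train: 7
  sad train: 3
  train sad: 3
  train bad: 2
  train young: 2
  young train: 2
13 duplicate windows → 30 − 13 = 17 distinct.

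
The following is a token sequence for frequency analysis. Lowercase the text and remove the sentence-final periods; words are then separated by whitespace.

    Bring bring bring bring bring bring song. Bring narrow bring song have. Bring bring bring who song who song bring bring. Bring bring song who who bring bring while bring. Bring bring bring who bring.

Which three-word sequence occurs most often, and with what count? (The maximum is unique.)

"bring bring bring", 9 times

Trigram frequencies (highest first):
  bring bring bring: 9
  bring bring song: 2
  bring bring who: 2
  bring song bring: 1
  song bring narrow: 1
  bring narrow bring: 1
  … (17 more, each ≤ 1)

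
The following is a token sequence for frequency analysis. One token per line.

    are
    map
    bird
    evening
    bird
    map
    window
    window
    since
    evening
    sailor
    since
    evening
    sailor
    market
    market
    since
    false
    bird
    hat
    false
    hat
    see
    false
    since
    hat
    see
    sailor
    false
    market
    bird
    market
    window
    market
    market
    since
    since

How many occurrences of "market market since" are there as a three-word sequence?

2

Scanning the 35 overlapping trigram windows for "market market since":
  position 15–17: market market since
  position 34–36: market market since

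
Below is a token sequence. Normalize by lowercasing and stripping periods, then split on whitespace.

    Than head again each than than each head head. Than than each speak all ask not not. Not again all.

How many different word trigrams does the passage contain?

17

20 tokens → 18 trigram windows in total.
Repeated trigrams (each contributes count−1 duplicates):
  than than each: 2
1 duplicate windows → 18 − 1 = 17 distinct.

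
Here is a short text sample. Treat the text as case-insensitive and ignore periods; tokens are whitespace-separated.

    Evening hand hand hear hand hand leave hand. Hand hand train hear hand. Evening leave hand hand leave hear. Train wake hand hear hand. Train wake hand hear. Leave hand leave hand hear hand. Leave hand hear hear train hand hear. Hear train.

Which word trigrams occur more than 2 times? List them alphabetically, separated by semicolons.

Trigram counts meeting the condition (more than 2 times):
  hand hear hand: 3
  hand leave hand: 3

hand hear hand; hand leave hand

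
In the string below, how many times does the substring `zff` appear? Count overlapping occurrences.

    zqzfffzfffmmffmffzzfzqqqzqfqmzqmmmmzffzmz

Sliding a length-3 window over the 41 characters (39 positions):
  position 3–5: zff
  position 7–9: zff
  position 36–38: zff

3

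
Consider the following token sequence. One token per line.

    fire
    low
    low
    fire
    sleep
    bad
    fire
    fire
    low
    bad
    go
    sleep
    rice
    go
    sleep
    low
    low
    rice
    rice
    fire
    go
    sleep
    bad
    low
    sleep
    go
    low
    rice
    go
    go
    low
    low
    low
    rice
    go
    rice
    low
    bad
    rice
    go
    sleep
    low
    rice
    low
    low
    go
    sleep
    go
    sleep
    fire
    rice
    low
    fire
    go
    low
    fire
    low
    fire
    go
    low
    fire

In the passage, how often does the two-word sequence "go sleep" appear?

Scanning the 60 overlapping bigram windows for "go sleep":
  position 11–12: go sleep
  position 14–15: go sleep
  position 21–22: go sleep
  position 40–41: go sleep
  position 46–47: go sleep
  position 48–49: go sleep

6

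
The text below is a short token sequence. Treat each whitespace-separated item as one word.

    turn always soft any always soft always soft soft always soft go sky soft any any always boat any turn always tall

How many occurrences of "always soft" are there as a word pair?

Scanning the 21 overlapping bigram windows for "always soft":
  position 2–3: always soft
  position 5–6: always soft
  position 7–8: always soft
  position 10–11: always soft

4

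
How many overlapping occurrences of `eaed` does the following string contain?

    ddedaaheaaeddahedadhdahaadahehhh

0

Sliding a length-4 window over the 32 characters (29 positions):
  (no match at any position)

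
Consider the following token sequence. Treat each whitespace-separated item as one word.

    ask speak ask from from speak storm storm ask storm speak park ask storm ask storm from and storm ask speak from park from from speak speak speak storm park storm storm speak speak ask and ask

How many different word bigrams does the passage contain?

37 tokens → 36 bigram windows in total.
Repeated bigrams (each contributes count−1 duplicates):
  ask storm: 3
  speak speak: 3
  storm ask: 3
  ask speak: 2
  from from: 2
  from speak: 2
  speak ask: 2
  speak storm: 2
  … (2 more repeated)
13 duplicate windows → 36 − 13 = 23 distinct.

23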